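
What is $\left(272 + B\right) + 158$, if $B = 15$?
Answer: $445$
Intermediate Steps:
$\left(272 + B\right) + 158 = \left(272 + 15\right) + 158 = 287 + 158 = 445$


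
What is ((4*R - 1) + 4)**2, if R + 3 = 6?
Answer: 225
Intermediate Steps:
R = 3 (R = -3 + 6 = 3)
((4*R - 1) + 4)**2 = ((4*3 - 1) + 4)**2 = ((12 - 1) + 4)**2 = (11 + 4)**2 = 15**2 = 225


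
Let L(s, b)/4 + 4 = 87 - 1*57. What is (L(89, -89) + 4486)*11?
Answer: 50490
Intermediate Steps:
L(s, b) = 104 (L(s, b) = -16 + 4*(87 - 1*57) = -16 + 4*(87 - 57) = -16 + 4*30 = -16 + 120 = 104)
(L(89, -89) + 4486)*11 = (104 + 4486)*11 = 4590*11 = 50490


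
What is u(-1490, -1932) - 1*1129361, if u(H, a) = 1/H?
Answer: -1682747891/1490 ≈ -1.1294e+6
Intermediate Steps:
u(-1490, -1932) - 1*1129361 = 1/(-1490) - 1*1129361 = -1/1490 - 1129361 = -1682747891/1490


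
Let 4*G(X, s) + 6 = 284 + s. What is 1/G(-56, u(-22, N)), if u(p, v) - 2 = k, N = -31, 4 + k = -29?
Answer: 4/247 ≈ 0.016194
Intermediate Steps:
k = -33 (k = -4 - 29 = -33)
u(p, v) = -31 (u(p, v) = 2 - 33 = -31)
G(X, s) = 139/2 + s/4 (G(X, s) = -3/2 + (284 + s)/4 = -3/2 + (71 + s/4) = 139/2 + s/4)
1/G(-56, u(-22, N)) = 1/(139/2 + (¼)*(-31)) = 1/(139/2 - 31/4) = 1/(247/4) = 4/247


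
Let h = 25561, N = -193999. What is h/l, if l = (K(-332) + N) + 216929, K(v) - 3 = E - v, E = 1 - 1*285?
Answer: 25561/22981 ≈ 1.1123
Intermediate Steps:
E = -284 (E = 1 - 285 = -284)
K(v) = -281 - v (K(v) = 3 + (-284 - v) = -281 - v)
l = 22981 (l = ((-281 - 1*(-332)) - 193999) + 216929 = ((-281 + 332) - 193999) + 216929 = (51 - 193999) + 216929 = -193948 + 216929 = 22981)
h/l = 25561/22981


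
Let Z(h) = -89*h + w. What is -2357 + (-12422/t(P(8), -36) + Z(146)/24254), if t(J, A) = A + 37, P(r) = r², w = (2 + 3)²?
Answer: -358462835/24254 ≈ -14780.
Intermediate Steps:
w = 25 (w = 5² = 25)
Z(h) = 25 - 89*h (Z(h) = -89*h + 25 = 25 - 89*h)
t(J, A) = 37 + A
-2357 + (-12422/t(P(8), -36) + Z(146)/24254) = -2357 + (-12422/(37 - 36) + (25 - 89*146)/24254) = -2357 + (-12422/1 + (25 - 12994)*(1/24254)) = -2357 + (-12422*1 - 12969*1/24254) = -2357 + (-12422 - 12969/24254) = -2357 - 301296157/24254 = -358462835/24254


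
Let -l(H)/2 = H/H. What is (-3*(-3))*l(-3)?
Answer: -18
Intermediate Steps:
l(H) = -2 (l(H) = -2*H/H = -2*1 = -2)
(-3*(-3))*l(-3) = -3*(-3)*(-2) = 9*(-2) = -18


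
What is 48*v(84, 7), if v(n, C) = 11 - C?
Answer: 192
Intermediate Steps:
48*v(84, 7) = 48*(11 - 1*7) = 48*(11 - 7) = 48*4 = 192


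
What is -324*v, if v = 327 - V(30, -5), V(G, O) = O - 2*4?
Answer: -110160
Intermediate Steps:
V(G, O) = -8 + O (V(G, O) = O - 8 = -8 + O)
v = 340 (v = 327 - (-8 - 5) = 327 - 1*(-13) = 327 + 13 = 340)
-324*v = -324*340 = -110160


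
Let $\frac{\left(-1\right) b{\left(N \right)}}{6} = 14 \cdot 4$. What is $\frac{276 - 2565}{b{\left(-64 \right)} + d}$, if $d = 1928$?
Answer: $- \frac{2289}{1592} \approx -1.4378$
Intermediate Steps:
$b{\left(N \right)} = -336$ ($b{\left(N \right)} = - 6 \cdot 14 \cdot 4 = \left(-6\right) 56 = -336$)
$\frac{276 - 2565}{b{\left(-64 \right)} + d} = \frac{276 - 2565}{-336 + 1928} = - \frac{2289}{1592}$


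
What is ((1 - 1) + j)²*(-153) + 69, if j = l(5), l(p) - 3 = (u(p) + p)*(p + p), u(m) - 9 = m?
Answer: -5699028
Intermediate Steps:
u(m) = 9 + m
l(p) = 3 + 2*p*(9 + 2*p) (l(p) = 3 + ((9 + p) + p)*(p + p) = 3 + (9 + 2*p)*(2*p) = 3 + 2*p*(9 + 2*p))
j = 193 (j = 3 + 4*5² + 18*5 = 3 + 4*25 + 90 = 3 + 100 + 90 = 193)
((1 - 1) + j)²*(-153) + 69 = ((1 - 1) + 193)²*(-153) + 69 = (0 + 193)²*(-153) + 69 = 193²*(-153) + 69 = 37249*(-153) + 69 = -5699097 + 69 = -5699028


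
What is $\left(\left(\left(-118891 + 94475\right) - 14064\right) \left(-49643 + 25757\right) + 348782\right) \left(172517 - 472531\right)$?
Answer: $-275857491348868$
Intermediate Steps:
$\left(\left(\left(-118891 + 94475\right) - 14064\right) \left(-49643 + 25757\right) + 348782\right) \left(172517 - 472531\right) = \left(\left(-24416 - 14064\right) \left(-23886\right) + 348782\right) \left(-300014\right) = \left(\left(-38480\right) \left(-23886\right) + 348782\right) \left(-300014\right) = \left(919133280 + 348782\right) \left(-300014\right) = 919482062 \left(-300014\right) = -275857491348868$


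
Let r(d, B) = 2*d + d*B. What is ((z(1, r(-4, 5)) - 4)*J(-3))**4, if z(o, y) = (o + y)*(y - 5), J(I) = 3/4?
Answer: 50139442208241/256 ≈ 1.9586e+11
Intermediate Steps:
r(d, B) = 2*d + B*d
J(I) = 3/4 (J(I) = 3*(1/4) = 3/4)
z(o, y) = (-5 + y)*(o + y) (z(o, y) = (o + y)*(-5 + y) = (-5 + y)*(o + y))
((z(1, r(-4, 5)) - 4)*J(-3))**4 = ((((-4*(2 + 5))**2 - 5*1 - (-20)*(2 + 5) + 1*(-4*(2 + 5))) - 4)*(3/4))**4 = ((((-4*7)**2 - 5 - (-20)*7 + 1*(-4*7)) - 4)*(3/4))**4 = ((((-28)**2 - 5 - 5*(-28) + 1*(-28)) - 4)*(3/4))**4 = (((784 - 5 + 140 - 28) - 4)*(3/4))**4 = ((891 - 4)*(3/4))**4 = (887*(3/4))**4 = (2661/4)**4 = 50139442208241/256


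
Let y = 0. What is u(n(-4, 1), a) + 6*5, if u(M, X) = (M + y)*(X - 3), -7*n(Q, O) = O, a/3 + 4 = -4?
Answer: 237/7 ≈ 33.857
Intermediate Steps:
a = -24 (a = -12 + 3*(-4) = -12 - 12 = -24)
n(Q, O) = -O/7
u(M, X) = M*(-3 + X) (u(M, X) = (M + 0)*(X - 3) = M*(-3 + X))
u(n(-4, 1), a) + 6*5 = (-1/7*1)*(-3 - 24) + 6*5 = -1/7*(-27) + 30 = 27/7 + 30 = 237/7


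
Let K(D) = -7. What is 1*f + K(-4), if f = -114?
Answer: -121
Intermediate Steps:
1*f + K(-4) = 1*(-114) - 7 = -114 - 7 = -121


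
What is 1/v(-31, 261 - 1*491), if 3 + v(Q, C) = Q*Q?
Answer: 1/958 ≈ 0.0010438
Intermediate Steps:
v(Q, C) = -3 + Q² (v(Q, C) = -3 + Q*Q = -3 + Q²)
1/v(-31, 261 - 1*491) = 1/(-3 + (-31)²) = 1/(-3 + 961) = 1/958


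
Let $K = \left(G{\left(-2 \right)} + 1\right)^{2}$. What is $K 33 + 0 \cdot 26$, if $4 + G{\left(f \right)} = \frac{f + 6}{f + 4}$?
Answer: $33$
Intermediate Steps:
$G{\left(f \right)} = -4 + \frac{6 + f}{4 + f}$ ($G{\left(f \right)} = -4 + \frac{f + 6}{f + 4} = -4 + \frac{6 + f}{4 + f}$)
$K = 1$ ($K = \left(\frac{-10 - -6}{4 - 2} + 1\right)^{2} = \left(\frac{-10 + 6}{2} + 1\right)^{2} = \left(\frac{1}{2} \left(-4\right) + 1\right)^{2} = \left(-2 + 1\right)^{2} = \left(-1\right)^{2} = 1$)
$K 33 + 0 \cdot 26 = 1 \cdot 33 + 0 \cdot 26 = 33 + 0 = 33$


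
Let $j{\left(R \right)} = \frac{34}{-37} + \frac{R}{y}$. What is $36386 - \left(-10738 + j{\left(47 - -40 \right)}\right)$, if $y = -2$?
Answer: $\frac{3490463}{74} \approx 47168.0$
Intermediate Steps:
$j{\left(R \right)} = - \frac{34}{37} - \frac{R}{2}$ ($j{\left(R \right)} = \frac{34}{-37} + \frac{R}{-2} = 34 \left(- \frac{1}{37}\right) + R \left(- \frac{1}{2}\right) = - \frac{34}{37} - \frac{R}{2}$)
$36386 - \left(-10738 + j{\left(47 - -40 \right)}\right) = 36386 + \left(10738 - \left(- \frac{34}{37} - \frac{47 - -40}{2}\right)\right) = 36386 + \left(10738 - \left(- \frac{34}{37} - \frac{47 + 40}{2}\right)\right) = 36386 + \left(10738 - \left(- \frac{34}{37} - \frac{87}{2}\right)\right) = 36386 + \left(10738 - - \frac{3287}{74}\right) = 36386 + \left(10738 + \frac{3287}{74}\right) = 36386 + \frac{797899}{74} = \frac{3490463}{74}$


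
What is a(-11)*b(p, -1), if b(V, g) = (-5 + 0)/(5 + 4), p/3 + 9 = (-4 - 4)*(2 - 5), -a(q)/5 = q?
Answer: -275/9 ≈ -30.556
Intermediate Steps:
a(q) = -5*q
p = 45 (p = -27 + 3*((-4 - 4)*(2 - 5)) = -27 + 3*(-8*(-3)) = -27 + 3*24 = -27 + 72 = 45)
b(V, g) = -5/9
a(-11)*b(p, -1) = -5*(-11)*(-5/9) = 55*(-5/9) = -275/9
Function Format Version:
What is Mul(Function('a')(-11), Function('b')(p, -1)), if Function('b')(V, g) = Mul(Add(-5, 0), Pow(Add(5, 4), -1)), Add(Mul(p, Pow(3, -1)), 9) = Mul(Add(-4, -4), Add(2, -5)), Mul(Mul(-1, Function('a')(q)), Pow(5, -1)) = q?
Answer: Rational(-275, 9) ≈ -30.556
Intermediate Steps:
Function('a')(q) = Mul(-5, q)
p = 45 (p = Add(-27, Mul(3, Mul(Add(-4, -4), Add(2, -5)))) = Add(-27, Mul(3, Mul(-8, -3))) = Add(-27, Mul(3, 24)) = Add(-27, 72) = 45)
Function('b')(V, g) = Rational(-5, 9) (Function('b')(V, g) = Mul(-5, Pow(9, -1)) = Mul(-5, Rational(1, 9)) = Rational(-5, 9))
Mul(Function('a')(-11), Function('b')(p, -1)) = Mul(Mul(-5, -11), Rational(-5, 9)) = Mul(55, Rational(-5, 9)) = Rational(-275, 9)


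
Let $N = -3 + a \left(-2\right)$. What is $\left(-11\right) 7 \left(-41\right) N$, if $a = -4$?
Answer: $15785$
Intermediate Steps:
$N = 5$ ($N = -3 - -8 = -3 + 8 = 5$)
$\left(-11\right) 7 \left(-41\right) N = \left(-11\right) 7 \left(-41\right) 5 = \left(-77\right) \left(-41\right) 5 = 3157 \cdot 5 = 15785$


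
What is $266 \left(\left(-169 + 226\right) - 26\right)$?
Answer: $8246$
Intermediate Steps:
$266 \left(\left(-169 + 226\right) - 26\right) = 266 \left(57 - 26\right) = 266 \cdot 31 = 8246$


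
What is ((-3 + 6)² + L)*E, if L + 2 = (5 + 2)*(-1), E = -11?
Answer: 0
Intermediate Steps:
L = -9 (L = -2 + (5 + 2)*(-1) = -2 + 7*(-1) = -2 - 7 = -9)
((-3 + 6)² + L)*E = ((-3 + 6)² - 9)*(-11) = (3² - 9)*(-11) = (9 - 9)*(-11) = 0*(-11) = 0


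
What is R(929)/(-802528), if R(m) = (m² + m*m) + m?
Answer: -1727011/802528 ≈ -2.1520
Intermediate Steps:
R(m) = m + 2*m² (R(m) = (m² + m²) + m = 2*m² + m = m + 2*m²)
R(929)/(-802528) = (929*(1 + 2*929))/(-802528) = (929*(1 + 1858))*(-1/802528) = (929*1859)*(-1/802528) = 1727011*(-1/802528) = -1727011/802528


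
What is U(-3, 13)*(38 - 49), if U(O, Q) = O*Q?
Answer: 429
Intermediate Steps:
U(-3, 13)*(38 - 49) = (-3*13)*(38 - 49) = -39*(-11) = 429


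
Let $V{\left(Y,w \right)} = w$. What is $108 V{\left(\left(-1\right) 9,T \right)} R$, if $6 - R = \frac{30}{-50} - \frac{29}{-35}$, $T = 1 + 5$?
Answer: $\frac{130896}{35} \approx 3739.9$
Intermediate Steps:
$T = 6$
$R = \frac{202}{35}$ ($R = 6 - \left(\frac{30}{-50} - \frac{29}{-35}\right) = 6 - \left(30 \left(- \frac{1}{50}\right) - - \frac{29}{35}\right) = 6 - \left(- \frac{3}{5} + \frac{29}{35}\right) = 6 - \frac{8}{35} = \frac{202}{35} \approx 5.7714$)
$108 V{\left(\left(-1\right) 9,T \right)} R = 108 \cdot 6 \cdot \frac{202}{35} = 648 \cdot \frac{202}{35} = \frac{130896}{35}$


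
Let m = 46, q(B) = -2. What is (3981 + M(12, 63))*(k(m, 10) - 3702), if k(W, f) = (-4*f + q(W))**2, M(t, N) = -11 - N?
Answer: -7571766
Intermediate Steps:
k(W, f) = (-2 - 4*f)**2 (k(W, f) = (-4*f - 2)**2 = (-2 - 4*f)**2)
(3981 + M(12, 63))*(k(m, 10) - 3702) = (3981 + (-11 - 1*63))*(4*(1 + 2*10)**2 - 3702) = (3981 + (-11 - 63))*(4*(1 + 20)**2 - 3702) = (3981 - 74)*(4*21**2 - 3702) = 3907*(4*441 - 3702) = 3907*(1764 - 3702) = 3907*(-1938) = -7571766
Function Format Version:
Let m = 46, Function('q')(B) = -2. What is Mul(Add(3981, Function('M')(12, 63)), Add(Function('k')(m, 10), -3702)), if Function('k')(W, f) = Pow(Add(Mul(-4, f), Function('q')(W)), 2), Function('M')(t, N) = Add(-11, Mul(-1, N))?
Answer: -7571766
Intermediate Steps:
Function('k')(W, f) = Pow(Add(-2, Mul(-4, f)), 2) (Function('k')(W, f) = Pow(Add(Mul(-4, f), -2), 2) = Pow(Add(-2, Mul(-4, f)), 2))
Mul(Add(3981, Function('M')(12, 63)), Add(Function('k')(m, 10), -3702)) = Mul(Add(3981, Add(-11, Mul(-1, 63))), Add(Mul(4, Pow(Add(1, Mul(2, 10)), 2)), -3702)) = Mul(Add(3981, Add(-11, -63)), Add(Mul(4, Pow(Add(1, 20), 2)), -3702)) = Mul(Add(3981, -74), Add(Mul(4, Pow(21, 2)), -3702)) = Mul(3907, Add(Mul(4, 441), -3702)) = Mul(3907, Add(1764, -3702)) = Mul(3907, -1938) = -7571766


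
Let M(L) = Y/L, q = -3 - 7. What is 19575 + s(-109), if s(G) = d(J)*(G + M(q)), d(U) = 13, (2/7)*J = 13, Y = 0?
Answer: 18158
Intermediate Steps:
J = 91/2 (J = (7/2)*13 = 91/2 ≈ 45.500)
q = -10
M(L) = 0 (M(L) = 0/L = 0)
s(G) = 13*G (s(G) = 13*(G + 0) = 13*G)
19575 + s(-109) = 19575 + 13*(-109) = 19575 - 1417 = 18158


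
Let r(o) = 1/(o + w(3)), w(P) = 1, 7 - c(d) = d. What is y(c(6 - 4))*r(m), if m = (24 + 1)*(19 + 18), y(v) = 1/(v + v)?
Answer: 1/9260 ≈ 0.00010799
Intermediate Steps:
c(d) = 7 - d
y(v) = 1/(2*v)
m = 925 (m = 25*37 = 925)
r(o) = 1/(1 + o) (r(o) = 1/(o + 1) = 1/(1 + o))
y(c(6 - 4))*r(m) = (1/(2*(7 - (6 - 4))))/(1 + 925) = (1/(2*(7 - 1*2)))/926 = (1/(2*(7 - 2)))*(1/926) = ((½)/5)*(1/926) = ((½)*(⅕))*(1/926) = (⅒)*(1/926) = 1/9260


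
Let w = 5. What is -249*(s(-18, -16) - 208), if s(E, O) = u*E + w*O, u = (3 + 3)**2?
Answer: 233064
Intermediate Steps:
u = 36 (u = 6**2 = 36)
s(E, O) = 5*O + 36*E (s(E, O) = 36*E + 5*O = 5*O + 36*E)
-249*(s(-18, -16) - 208) = -249*((5*(-16) + 36*(-18)) - 208) = -249*((-80 - 648) - 208) = -249*(-728 - 208) = -249*(-936) = 233064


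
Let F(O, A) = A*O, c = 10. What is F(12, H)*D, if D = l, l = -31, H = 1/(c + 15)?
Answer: -372/25 ≈ -14.880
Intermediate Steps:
H = 1/25 (H = 1/(10 + 15) = 1/25 ≈ 0.040000)
D = -31
F(12, H)*D = ((1/25)*12)*(-31) = (12/25)*(-31) = -372/25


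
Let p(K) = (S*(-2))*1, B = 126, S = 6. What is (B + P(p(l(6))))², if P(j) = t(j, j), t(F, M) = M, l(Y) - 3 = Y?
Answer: 12996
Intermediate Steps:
l(Y) = 3 + Y
p(K) = -12 (p(K) = (6*(-2))*1 = -12*1 = -12)
P(j) = j
(B + P(p(l(6))))² = (126 - 12)² = 114² = 12996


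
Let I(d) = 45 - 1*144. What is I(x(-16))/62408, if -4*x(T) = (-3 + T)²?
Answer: -99/62408 ≈ -0.0015863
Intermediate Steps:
x(T) = -(-3 + T)²/4
I(d) = -99 (I(d) = 45 - 144 = -99)
I(x(-16))/62408 = -99/62408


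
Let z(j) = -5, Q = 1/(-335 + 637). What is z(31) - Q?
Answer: -1511/302 ≈ -5.0033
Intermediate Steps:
Q = 1/302 ≈ 0.0033113
z(31) - Q = -5 - 1*1/302 = -5 - 1/302 = -1511/302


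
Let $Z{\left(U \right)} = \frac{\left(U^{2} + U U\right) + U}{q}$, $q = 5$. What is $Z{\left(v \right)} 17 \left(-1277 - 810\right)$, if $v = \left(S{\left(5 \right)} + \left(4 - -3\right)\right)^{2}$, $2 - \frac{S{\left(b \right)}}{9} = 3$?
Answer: $- \frac{1277244}{5} \approx -2.5545 \cdot 10^{5}$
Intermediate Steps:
$S{\left(b \right)} = -9$ ($S{\left(b \right)} = 18 - 27 = -9$)
$v = 4$ ($v = \left(-9 + \left(4 - -3\right)\right)^{2} = \left(-9 + \left(4 + 3\right)\right)^{2} = \left(-9 + 7\right)^{2} = \left(-2\right)^{2} = 4$)
$Z{\left(U \right)} = \frac{U}{5} + \frac{2 U^{2}}{5}$ ($Z{\left(U \right)} = \frac{\left(U^{2} + U U\right) + U}{5} = \left(\left(U^{2} + U^{2}\right) + U\right) \frac{1}{5} = \left(2 U^{2} + U\right) \frac{1}{5} = \left(U + 2 U^{2}\right) \frac{1}{5} = \frac{U}{5} + \frac{2 U^{2}}{5}$)
$Z{\left(v \right)} 17 \left(-1277 - 810\right) = \frac{1}{5} \cdot 4 \left(1 + 2 \cdot 4\right) 17 \left(-1277 - 810\right) = \frac{1}{5} \cdot 4 \left(1 + 8\right) 17 \left(-2087\right) = \frac{1}{5} \cdot 4 \cdot 9 \cdot 17 \left(-2087\right) = \frac{36}{5} \cdot 17 \left(-2087\right) = \frac{612}{5} \left(-2087\right) = - \frac{1277244}{5}$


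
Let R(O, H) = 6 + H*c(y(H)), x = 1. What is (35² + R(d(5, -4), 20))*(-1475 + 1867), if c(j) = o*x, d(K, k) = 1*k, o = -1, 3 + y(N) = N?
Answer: 474712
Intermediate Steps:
y(N) = -3 + N
d(K, k) = k
c(j) = -1 (c(j) = -1*1 = -1)
R(O, H) = 6 - H (R(O, H) = 6 + H*(-1) = 6 - H)
(35² + R(d(5, -4), 20))*(-1475 + 1867) = (35² + (6 - 1*20))*(-1475 + 1867) = (1225 + (6 - 20))*392 = (1225 - 14)*392 = 1211*392 = 474712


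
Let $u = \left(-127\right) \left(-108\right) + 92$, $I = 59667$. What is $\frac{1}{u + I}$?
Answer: $\frac{1}{73475} \approx 1.361 \cdot 10^{-5}$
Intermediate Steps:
$u = 13808$ ($u = 13716 + 92 = 13808$)
$\frac{1}{u + I} = \frac{1}{13808 + 59667} = \frac{1}{73475}$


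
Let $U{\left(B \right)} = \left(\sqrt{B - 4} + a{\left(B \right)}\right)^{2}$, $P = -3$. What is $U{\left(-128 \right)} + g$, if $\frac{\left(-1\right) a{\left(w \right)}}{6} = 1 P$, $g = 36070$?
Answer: $36262 + 72 i \sqrt{33} \approx 36262.0 + 413.61 i$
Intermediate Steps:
$a{\left(w \right)} = 18$ ($a{\left(w \right)} = - 6 \cdot 1 \left(-3\right) = \left(-6\right) \left(-3\right) = 18$)
$U{\left(B \right)} = \left(18 + \sqrt{-4 + B}\right)^{2}$ ($U{\left(B \right)} = \left(\sqrt{B - 4} + 18\right)^{2} = \left(\sqrt{-4 + B} + 18\right)^{2} = \left(18 + \sqrt{-4 + B}\right)^{2}$)
$U{\left(-128 \right)} + g = \left(18 + \sqrt{-4 - 128}\right)^{2} + 36070 = \left(18 + \sqrt{-132}\right)^{2} + 36070 = \left(18 + 2 i \sqrt{33}\right)^{2} + 36070 = 36070 + \left(18 + 2 i \sqrt{33}\right)^{2}$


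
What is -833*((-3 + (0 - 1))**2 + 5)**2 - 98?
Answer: -367451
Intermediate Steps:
-833*((-3 + (0 - 1))**2 + 5)**2 - 98 = -833*((-3 - 1)**2 + 5)**2 - 98 = -833*((-4)**2 + 5)**2 - 98 = -833*(16 + 5)**2 - 98 = -833*21**2 - 98 = -833*441 - 98 = -367353 - 98 = -367451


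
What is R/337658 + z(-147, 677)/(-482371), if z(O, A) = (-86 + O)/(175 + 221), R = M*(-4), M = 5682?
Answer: -2170699624267/32249532569364 ≈ -0.067309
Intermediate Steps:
R = -22728 (R = 5682*(-4) = -22728)
z(O, A) = -43/198 + O/396 (z(O, A) = (-86 + O)/396 = (-86 + O)*(1/396) = -43/198 + O/396)
R/337658 + z(-147, 677)/(-482371) = -22728/337658 + (-43/198 + (1/396)*(-147))/(-482371) = -22728*1/337658 + (-43/198 - 49/132)*(-1/482371) = -11364/168829 - 233/396*(-1/482371) = -11364/168829 + 233/191018916 = -2170699624267/32249532569364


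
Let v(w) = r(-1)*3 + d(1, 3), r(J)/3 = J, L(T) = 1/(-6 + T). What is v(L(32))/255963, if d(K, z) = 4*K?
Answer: -5/255963 ≈ -1.9534e-5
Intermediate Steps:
r(J) = 3*J
v(w) = -5 (v(w) = (3*(-1))*3 + 4*1 = -3*3 + 4 = -9 + 4 = -5)
v(L(32))/255963 = -5/255963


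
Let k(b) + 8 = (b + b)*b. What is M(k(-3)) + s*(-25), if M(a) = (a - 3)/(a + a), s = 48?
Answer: -23993/20 ≈ -1199.7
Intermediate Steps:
k(b) = -8 + 2*b**2 (k(b) = -8 + (b + b)*b = -8 + (2*b)*b = -8 + 2*b**2)
M(a) = (-3 + a)/(2*a) (M(a) = (-3 + a)/((2*a)) = (-3 + a)*(1/(2*a)) = (-3 + a)/(2*a))
M(k(-3)) + s*(-25) = (-3 + (-8 + 2*(-3)**2))/(2*(-8 + 2*(-3)**2)) + 48*(-25) = (-3 + (-8 + 2*9))/(2*(-8 + 2*9)) - 1200 = (-3 + (-8 + 18))/(2*(-8 + 18)) - 1200 = (1/2)*(-3 + 10)/10 - 1200 = (1/2)*(1/10)*7 - 1200 = 7/20 - 1200 = -23993/20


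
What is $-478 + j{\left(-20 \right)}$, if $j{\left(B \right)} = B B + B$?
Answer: $-98$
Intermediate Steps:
$j{\left(B \right)} = B + B^{2}$ ($j{\left(B \right)} = B^{2} + B = B + B^{2}$)
$-478 + j{\left(-20 \right)} = -478 - 20 \left(1 - 20\right) = -478 - -380 = -478 + 380 = -98$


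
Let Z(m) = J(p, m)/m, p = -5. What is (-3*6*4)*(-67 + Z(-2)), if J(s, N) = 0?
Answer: 4824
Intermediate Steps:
Z(m) = 0 (Z(m) = 0/m = 0)
(-3*6*4)*(-67 + Z(-2)) = (-3*6*4)*(-67 + 0) = -18*4*(-67) = -72*(-67) = 4824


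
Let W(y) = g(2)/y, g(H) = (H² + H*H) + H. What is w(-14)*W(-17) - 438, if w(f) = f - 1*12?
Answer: -7186/17 ≈ -422.71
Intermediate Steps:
w(f) = -12 + f (w(f) = f - 12 = -12 + f)
g(H) = H + 2*H² (g(H) = (H² + H²) + H = 2*H² + H = H + 2*H²)
W(y) = 10/y (W(y) = (2*(1 + 2*2))/y = (2*(1 + 4))/y = (2*5)/y = 10/y)
w(-14)*W(-17) - 438 = (-12 - 14)*(10/(-17)) - 438 = -260*(-1)/17 - 438 = -26*(-10/17) - 438 = 260/17 - 438 = -7186/17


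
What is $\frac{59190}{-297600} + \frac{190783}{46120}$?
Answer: $\frac{9007863}{2287552} \approx 3.9378$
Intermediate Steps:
$\frac{59190}{-297600} + \frac{190783}{46120} = 59190 \left(- \frac{1}{297600}\right) + 190783 \cdot \frac{1}{46120} = - \frac{1973}{9920} + \frac{190783}{46120} = \frac{9007863}{2287552}$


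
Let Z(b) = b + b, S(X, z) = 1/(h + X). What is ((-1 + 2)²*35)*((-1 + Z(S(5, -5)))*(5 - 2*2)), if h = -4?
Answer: 35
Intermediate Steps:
S(X, z) = 1/(-4 + X)
Z(b) = 2*b
((-1 + 2)²*35)*((-1 + Z(S(5, -5)))*(5 - 2*2)) = ((-1 + 2)²*35)*((-1 + 2/(-4 + 5))*(5 - 2*2)) = (1²*35)*((-1 + 2/1)*(5 - 1*4)) = (1*35)*((-1 + 2*1)*(5 - 4)) = 35*((-1 + 2)*1) = 35*(1*1) = 35*1 = 35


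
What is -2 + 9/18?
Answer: -3/2 ≈ -1.5000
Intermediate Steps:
-2 + 9/18 = -2 + 9*(1/18) = -2 + 1/2 = -3/2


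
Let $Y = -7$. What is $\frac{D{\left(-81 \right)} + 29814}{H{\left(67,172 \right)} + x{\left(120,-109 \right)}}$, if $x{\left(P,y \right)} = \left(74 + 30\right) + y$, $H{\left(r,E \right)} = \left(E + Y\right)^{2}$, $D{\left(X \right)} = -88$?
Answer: $\frac{14863}{13610} \approx 1.0921$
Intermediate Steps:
$H{\left(r,E \right)} = \left(-7 + E\right)^{2}$ ($H{\left(r,E \right)} = \left(E - 7\right)^{2} = \left(-7 + E\right)^{2}$)
$x{\left(P,y \right)} = 104 + y$
$\frac{D{\left(-81 \right)} + 29814}{H{\left(67,172 \right)} + x{\left(120,-109 \right)}} = \frac{-88 + 29814}{\left(-7 + 172\right)^{2} + \left(104 - 109\right)} = \frac{29726}{165^{2} - 5} = \frac{29726}{27225 - 5} = \frac{29726}{27220} = 29726 \cdot \frac{1}{27220} = \frac{14863}{13610}$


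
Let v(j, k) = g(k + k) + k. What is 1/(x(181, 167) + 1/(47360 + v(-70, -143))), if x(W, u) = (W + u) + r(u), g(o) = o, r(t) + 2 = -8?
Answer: 46931/15862679 ≈ 0.0029586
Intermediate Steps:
r(t) = -10 (r(t) = -2 - 8 = -10)
v(j, k) = 3*k (v(j, k) = (k + k) + k = 2*k + k = 3*k)
x(W, u) = -10 + W + u (x(W, u) = (W + u) - 10 = -10 + W + u)
1/(x(181, 167) + 1/(47360 + v(-70, -143))) = 1/((-10 + 181 + 167) + 1/(47360 + 3*(-143))) = 1/(338 + 1/(47360 - 429)) = 1/(338 + 1/46931) = 1/(15862679/46931) = 46931/15862679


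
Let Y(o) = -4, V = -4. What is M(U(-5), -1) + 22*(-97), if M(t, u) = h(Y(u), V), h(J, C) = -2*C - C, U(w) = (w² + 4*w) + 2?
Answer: -2122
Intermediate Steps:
U(w) = 2 + w² + 4*w
h(J, C) = -3*C
M(t, u) = 12 (M(t, u) = -3*(-4) = 12)
M(U(-5), -1) + 22*(-97) = 12 + 22*(-97) = 12 - 2134 = -2122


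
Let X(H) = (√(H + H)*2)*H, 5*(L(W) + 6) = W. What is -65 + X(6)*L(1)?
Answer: -65 - 696*√3/5 ≈ -306.10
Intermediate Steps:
L(W) = -6 + W/5
X(H) = 2*√2*H^(3/2) (X(H) = (√(2*H)*2)*H = ((√2*√H)*2)*H = (2*√2*√H)*H = 2*√2*H^(3/2))
-65 + X(6)*L(1) = -65 + (2*√2*6^(3/2))*(-6 + (⅕)*1) = -65 + (2*√2*(6*√6))*(-6 + ⅕) = -65 + (24*√3)*(-29/5) = -65 - 696*√3/5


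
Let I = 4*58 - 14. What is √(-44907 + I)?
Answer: I*√44689 ≈ 211.4*I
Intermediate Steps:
I = 218 (I = 232 - 14 = 218)
√(-44907 + I) = √(-44907 + 218) = √(-44689) = I*√44689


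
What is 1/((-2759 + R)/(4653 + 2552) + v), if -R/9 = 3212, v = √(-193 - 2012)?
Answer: -228160735/115468814014 - 1090152525*I*√5/115468814014 ≈ -0.0019759 - 0.021111*I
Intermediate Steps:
v = 21*I*√5 (v = √(-2205) = 21*I*√5 ≈ 46.957*I)
R = -28908 (R = -9*3212 = -28908)
1/((-2759 + R)/(4653 + 2552) + v) = 1/((-2759 - 28908)/(4653 + 2552) + 21*I*√5) = 1/(-31667/7205 + 21*I*√5)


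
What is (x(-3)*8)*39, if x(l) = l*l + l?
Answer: 1872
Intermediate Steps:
x(l) = l + l**2 (x(l) = l**2 + l = l + l**2)
(x(-3)*8)*39 = (-3*(1 - 3)*8)*39 = (-3*(-2)*8)*39 = (6*8)*39 = 48*39 = 1872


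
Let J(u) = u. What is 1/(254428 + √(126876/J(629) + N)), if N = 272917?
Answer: 160035212/40717267127067 - √108056959801/40717267127067 ≈ 3.9223e-6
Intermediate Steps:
1/(254428 + √(126876/J(629) + N)) = 1/(254428 + √(126876/629 + 272917)) = 1/(254428 + √(171791669/629)) = 1/(254428 + √108056959801/629)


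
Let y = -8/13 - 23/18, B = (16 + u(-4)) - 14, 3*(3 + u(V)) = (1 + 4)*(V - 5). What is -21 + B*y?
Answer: 1087/117 ≈ 9.2906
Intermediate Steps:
u(V) = -34/3 + 5*V/3 (u(V) = -3 + ((1 + 4)*(V - 5))/3 = -3 + (5*(-5 + V))/3 = -3 + (-25 + 5*V)/3 = -3 + (-25/3 + 5*V/3) = -34/3 + 5*V/3)
B = -16 (B = (16 + (-34/3 + (5/3)*(-4))) - 14 = (16 + (-34/3 - 20/3)) - 14 = (16 - 18) - 14 = -2 - 14 = -16)
y = -443/234 (y = -8*1/13 - 23*1/18 = -8/13 - 23/18 = -443/234 ≈ -1.8932)
-21 + B*y = -21 - 16*(-443/234) = -21 + 3544/117 = 1087/117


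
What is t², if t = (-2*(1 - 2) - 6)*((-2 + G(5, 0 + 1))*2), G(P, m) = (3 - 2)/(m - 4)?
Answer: 3136/9 ≈ 348.44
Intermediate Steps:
G(P, m) = 1/(-4 + m)
t = 56/3 (t = (-2*(1 - 2) - 6)*((-2 + 1/(-4 + (0 + 1)))*2) = (-2*(-1) - 6)*((-2 + 1/(-4 + 1))*2) = (2 - 6)*((-2 + 1/(-3))*2) = -4*(-2 - ⅓)*2 = -(-28)*2/3 = -4*(-14/3) = 56/3 ≈ 18.667)
t² = (56/3)² = 3136/9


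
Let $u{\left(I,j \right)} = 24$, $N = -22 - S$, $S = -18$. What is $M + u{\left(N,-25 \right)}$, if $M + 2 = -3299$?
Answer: $-3277$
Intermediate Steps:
$N = -4$ ($N = -22 - -18 = -22 + 18 = -4$)
$M = -3301$ ($M = -2 - 3299 = -3301$)
$M + u{\left(N,-25 \right)} = -3301 + 24 = -3277$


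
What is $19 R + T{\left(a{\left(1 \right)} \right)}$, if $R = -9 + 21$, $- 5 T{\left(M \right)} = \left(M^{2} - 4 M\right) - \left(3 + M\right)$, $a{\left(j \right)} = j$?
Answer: $\frac{1147}{5} \approx 229.4$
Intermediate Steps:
$T{\left(M \right)} = \frac{3}{5} + M - \frac{M^{2}}{5}$ ($T{\left(M \right)} = - \frac{\left(M^{2} - 4 M\right) - \left(3 + M\right)}{5} = - \frac{-3 + M^{2} - 5 M}{5} = \frac{3}{5} + M - \frac{M^{2}}{5}$)
$R = 12$
$19 R + T{\left(a{\left(1 \right)} \right)} = 19 \cdot 12 + \left(\frac{3}{5} + 1 - \frac{1^{2}}{5}\right) = 228 + \left(\frac{3}{5} + 1 - \frac{1}{5}\right) = 228 + \frac{7}{5} = \frac{1147}{5}$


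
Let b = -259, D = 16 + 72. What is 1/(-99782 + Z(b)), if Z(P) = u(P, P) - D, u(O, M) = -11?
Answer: -1/99881 ≈ -1.0012e-5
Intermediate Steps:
D = 88
Z(P) = -99 (Z(P) = -11 - 1*88 = -11 - 88 = -99)
1/(-99782 + Z(b)) = 1/(-99782 - 99) = 1/(-99881) = -1/99881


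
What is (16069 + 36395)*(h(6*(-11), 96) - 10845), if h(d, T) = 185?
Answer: -559266240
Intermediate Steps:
(16069 + 36395)*(h(6*(-11), 96) - 10845) = (16069 + 36395)*(185 - 10845) = 52464*(-10660) = -559266240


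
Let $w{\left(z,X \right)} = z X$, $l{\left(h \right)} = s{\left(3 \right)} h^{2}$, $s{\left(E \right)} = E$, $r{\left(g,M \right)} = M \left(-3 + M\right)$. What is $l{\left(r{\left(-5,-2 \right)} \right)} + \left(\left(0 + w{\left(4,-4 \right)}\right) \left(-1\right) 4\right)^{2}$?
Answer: $4396$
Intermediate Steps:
$l{\left(h \right)} = 3 h^{2}$
$w{\left(z,X \right)} = X z$
$l{\left(r{\left(-5,-2 \right)} \right)} + \left(\left(0 + w{\left(4,-4 \right)}\right) \left(-1\right) 4\right)^{2} = 3 \left(- 2 \left(-3 - 2\right)\right)^{2} + \left(\left(0 - 16\right) \left(-1\right) 4\right)^{2} = 3 \left(\left(-2\right) \left(-5\right)\right)^{2} + \left(\left(0 - 16\right) \left(-1\right) 4\right)^{2} = 3 \cdot 10^{2} + \left(\left(-16\right) \left(-1\right) 4\right)^{2} = 3 \cdot 100 + \left(16 \cdot 4\right)^{2} = 300 + 64^{2} = 300 + 4096 = 4396$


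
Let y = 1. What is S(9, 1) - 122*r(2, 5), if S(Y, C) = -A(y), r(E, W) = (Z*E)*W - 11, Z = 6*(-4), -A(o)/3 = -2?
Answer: 30616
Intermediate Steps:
A(o) = 6 (A(o) = -3*(-2) = 6)
Z = -24
r(E, W) = -11 - 24*E*W (r(E, W) = (-24*E)*W - 11 = -24*E*W - 11 = -11 - 24*E*W)
S(Y, C) = -6 (S(Y, C) = -1*6 = -6)
S(9, 1) - 122*r(2, 5) = -6 - 122*(-11 - 24*2*5) = -6 - 122*(-11 - 240) = -6 - 122*(-251) = -6 + 30622 = 30616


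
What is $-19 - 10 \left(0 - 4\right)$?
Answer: $21$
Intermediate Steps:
$-19 - 10 \left(0 - 4\right) = -19 - -40 = -19 + 40 = 21$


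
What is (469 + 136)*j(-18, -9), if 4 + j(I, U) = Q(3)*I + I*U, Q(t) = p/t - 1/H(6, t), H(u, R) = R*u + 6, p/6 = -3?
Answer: 645535/4 ≈ 1.6138e+5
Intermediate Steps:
p = -18 (p = 6*(-3) = -18)
H(u, R) = 6 + R*u
Q(t) = -1/(6 + 6*t) - 18/t (Q(t) = -18/t - 1/(6 + t*6) = -18/t - 1/(6 + 6*t) = -1/(6 + 6*t) - 18/t)
j(I, U) = -4 - 145*I/24 + I*U (j(I, U) = -4 + (((1/6)*(-108 - 109*3)/(3*(1 + 3)))*I + I*U) = -4 + (((1/6)*(1/3)*(-108 - 327)/4)*I + I*U) = -4 + (((1/6)*(1/3)*(1/4)*(-435))*I + I*U) = -4 + (-145*I/24 + I*U) = -4 - 145*I/24 + I*U)
(469 + 136)*j(-18, -9) = (469 + 136)*(-4 - 145/24*(-18) - 18*(-9)) = 605*(-4 + 435/4 + 162) = 605*(1067/4) = 645535/4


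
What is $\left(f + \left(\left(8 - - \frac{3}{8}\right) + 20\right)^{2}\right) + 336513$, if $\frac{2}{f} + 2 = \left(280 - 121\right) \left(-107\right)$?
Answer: $\frac{367325962287}{1088960} \approx 3.3732 \cdot 10^{5}$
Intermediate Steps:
$f = - \frac{2}{17015}$ ($f = \frac{2}{-2 + \left(280 - 121\right) \left(-107\right)} = \frac{2}{-2 + 159 \left(-107\right)} = \frac{2}{-2 - 17013} = \frac{2}{-17015} = 2 \left(- \frac{1}{17015}\right) = - \frac{2}{17015} \approx -0.00011754$)
$\left(f + \left(\left(8 - - \frac{3}{8}\right) + 20\right)^{2}\right) + 336513 = \left(- \frac{2}{17015} + \left(\left(8 - - \frac{3}{8}\right) + 20\right)^{2}\right) + 336513 = \left(- \frac{2}{17015} + \left(\left(8 + \frac{3}{8}\right) + 20\right)^{2}\right) + 336513 = \left(- \frac{2}{17015} + \left(\frac{67}{8} + 20\right)^{2}\right) + 336513 = \left(- \frac{2}{17015} + \left(\frac{227}{8}\right)^{2}\right) + 336513 = \left(- \frac{2}{17015} + \frac{51529}{64}\right) + 336513 = \frac{876765807}{1088960} + 336513 = \frac{367325962287}{1088960}$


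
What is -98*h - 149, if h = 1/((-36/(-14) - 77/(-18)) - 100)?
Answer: -1736465/11737 ≈ -147.95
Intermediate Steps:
h = -126/11737 (h = 1/((-36*(-1/14) - 77*(-1/18)) - 100) = 1/((18/7 + 77/18) - 100) = 1/(863/126 - 100) = 1/(-11737/126) = -126/11737 ≈ -0.010735)
-98*h - 149 = -98*(-126/11737) - 149 = 12348/11737 - 149 = -1736465/11737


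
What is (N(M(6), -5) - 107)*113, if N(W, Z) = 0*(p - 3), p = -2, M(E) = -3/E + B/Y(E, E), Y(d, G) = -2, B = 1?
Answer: -12091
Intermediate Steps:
M(E) = -½ - 3/E (M(E) = -3/E + 1/(-2) = -3/E + 1*(-½) = -3/E - ½ = -½ - 3/E)
N(W, Z) = 0 (N(W, Z) = 0*(-2 - 3) = 0*(-5) = 0)
(N(M(6), -5) - 107)*113 = (0 - 107)*113 = -107*113 = -12091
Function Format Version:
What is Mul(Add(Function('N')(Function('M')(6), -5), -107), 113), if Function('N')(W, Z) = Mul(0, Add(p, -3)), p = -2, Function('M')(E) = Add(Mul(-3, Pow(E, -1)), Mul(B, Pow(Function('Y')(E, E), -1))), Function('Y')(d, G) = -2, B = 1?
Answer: -12091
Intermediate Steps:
Function('M')(E) = Add(Rational(-1, 2), Mul(-3, Pow(E, -1))) (Function('M')(E) = Add(Mul(-3, Pow(E, -1)), Mul(1, Pow(-2, -1))) = Add(Mul(-3, Pow(E, -1)), Mul(1, Rational(-1, 2))) = Add(Mul(-3, Pow(E, -1)), Rational(-1, 2)) = Add(Rational(-1, 2), Mul(-3, Pow(E, -1))))
Function('N')(W, Z) = 0 (Function('N')(W, Z) = Mul(0, Add(-2, -3)) = Mul(0, -5) = 0)
Mul(Add(Function('N')(Function('M')(6), -5), -107), 113) = Mul(Add(0, -107), 113) = Mul(-107, 113) = -12091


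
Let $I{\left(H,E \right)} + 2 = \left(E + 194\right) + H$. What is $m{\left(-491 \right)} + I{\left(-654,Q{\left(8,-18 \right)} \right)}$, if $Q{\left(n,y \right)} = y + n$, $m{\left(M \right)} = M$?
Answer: $-963$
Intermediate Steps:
$Q{\left(n,y \right)} = n + y$
$I{\left(H,E \right)} = 192 + E + H$ ($I{\left(H,E \right)} = -2 + \left(\left(E + 194\right) + H\right) = -2 + \left(\left(194 + E\right) + H\right) = -2 + \left(194 + E + H\right) = 192 + E + H$)
$m{\left(-491 \right)} + I{\left(-654,Q{\left(8,-18 \right)} \right)} = -491 + \left(192 + \left(8 - 18\right) - 654\right) = -491 - 472 = -963$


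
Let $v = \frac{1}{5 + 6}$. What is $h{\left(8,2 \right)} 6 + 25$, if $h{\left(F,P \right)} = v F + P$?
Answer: $\frac{455}{11} \approx 41.364$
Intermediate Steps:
$v = \frac{1}{11} \approx 0.090909$
$h{\left(F,P \right)} = P + \frac{F}{11}$ ($h{\left(F,P \right)} = \frac{F}{11} + P = P + \frac{F}{11}$)
$h{\left(8,2 \right)} 6 + 25 = \left(2 + \frac{1}{11} \cdot 8\right) 6 + 25 = \left(2 + \frac{8}{11}\right) 6 + 25 = \frac{30}{11} \cdot 6 + 25 = \frac{180}{11} + 25 = \frac{455}{11}$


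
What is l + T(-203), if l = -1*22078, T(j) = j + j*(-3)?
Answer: -21672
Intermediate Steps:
T(j) = -2*j (T(j) = j - 3*j = -2*j)
l = -22078
l + T(-203) = -22078 - 2*(-203) = -22078 + 406 = -21672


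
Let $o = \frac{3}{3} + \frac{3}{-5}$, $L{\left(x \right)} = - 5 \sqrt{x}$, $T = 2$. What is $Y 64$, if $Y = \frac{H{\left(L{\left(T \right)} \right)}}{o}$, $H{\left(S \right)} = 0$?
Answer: $0$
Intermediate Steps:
$o = \frac{2}{5}$ ($o = 3 \cdot \frac{1}{3} + 3 \left(- \frac{1}{5}\right) = 1 - \frac{3}{5} = \frac{2}{5} \approx 0.4$)
$Y = 0$ ($Y = \frac{0}{\frac{2}{5}} = 0 \cdot \frac{5}{2} = 0$)
$Y 64 = 0 \cdot 64 = 0$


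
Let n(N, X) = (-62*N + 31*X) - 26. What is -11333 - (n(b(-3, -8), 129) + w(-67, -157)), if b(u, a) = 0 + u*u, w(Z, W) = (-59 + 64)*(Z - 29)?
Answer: -14268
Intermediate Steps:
w(Z, W) = -145 + 5*Z (w(Z, W) = 5*(-29 + Z) = -145 + 5*Z)
b(u, a) = u² (b(u, a) = 0 + u² = u²)
n(N, X) = -26 - 62*N + 31*X
-11333 - (n(b(-3, -8), 129) + w(-67, -157)) = -11333 - ((-26 - 62*(-3)² + 31*129) + (-145 + 5*(-67))) = -11333 - ((-26 - 62*9 + 3999) + (-145 - 335)) = -11333 - ((-26 - 558 + 3999) - 480) = -11333 - (3415 - 480) = -11333 - 1*2935 = -11333 - 2935 = -14268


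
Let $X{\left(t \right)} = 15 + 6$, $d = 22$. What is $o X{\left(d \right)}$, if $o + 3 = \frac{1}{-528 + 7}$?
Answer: $- \frac{32844}{521} \approx -63.04$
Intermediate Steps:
$X{\left(t \right)} = 21$
$o = - \frac{1564}{521}$ ($o = -3 + \frac{1}{-528 + 7} = -3 + \frac{1}{-521} = -3 - \frac{1}{521} = - \frac{1564}{521} \approx -3.0019$)
$o X{\left(d \right)} = \left(- \frac{1564}{521}\right) 21 = - \frac{32844}{521}$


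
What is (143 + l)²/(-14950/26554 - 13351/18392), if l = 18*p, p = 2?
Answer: -711282772904/28612857 ≈ -24859.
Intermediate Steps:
l = 36 (l = 18*2 = 36)
(143 + l)²/(-14950/26554 - 13351/18392) = (143 + 36)²/(-14950/26554 - 13351/18392) = 179²/(-14950*1/26554 - 13351*1/18392) = 32041/(-7475/13277 - 13351/18392) = 32041/(-28612857/22199144) = 32041*(-22199144/28612857) = -711282772904/28612857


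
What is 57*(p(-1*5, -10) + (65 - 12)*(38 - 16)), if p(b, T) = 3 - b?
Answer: 66918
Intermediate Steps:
57*(p(-1*5, -10) + (65 - 12)*(38 - 16)) = 57*((3 - (-1)*5) + (65 - 12)*(38 - 16)) = 57*((3 - 1*(-5)) + 53*22) = 57*((3 + 5) + 1166) = 57*(8 + 1166) = 57*1174 = 66918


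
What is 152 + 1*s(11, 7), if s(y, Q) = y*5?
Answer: 207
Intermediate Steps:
s(y, Q) = 5*y
152 + 1*s(11, 7) = 152 + 1*(5*11) = 152 + 1*55 = 152 + 55 = 207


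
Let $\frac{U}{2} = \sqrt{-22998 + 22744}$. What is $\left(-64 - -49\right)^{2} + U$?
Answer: $225 + 2 i \sqrt{254} \approx 225.0 + 31.875 i$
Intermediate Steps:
$U = 2 i \sqrt{254}$ ($U = 2 \sqrt{-22998 + 22744} = 2 \sqrt{-254} = 2 i \sqrt{254} \approx 31.875 i$)
$\left(-64 - -49\right)^{2} + U = \left(-64 - -49\right)^{2} + 2 i \sqrt{254} = \left(-64 + 49\right)^{2} + 2 i \sqrt{254} = \left(-15\right)^{2} + 2 i \sqrt{254} = 225 + 2 i \sqrt{254}$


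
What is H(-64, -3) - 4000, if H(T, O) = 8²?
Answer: -3936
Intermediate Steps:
H(T, O) = 64
H(-64, -3) - 4000 = 64 - 4000 = -3936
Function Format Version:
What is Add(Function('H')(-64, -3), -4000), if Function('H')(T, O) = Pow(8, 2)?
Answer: -3936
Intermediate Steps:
Function('H')(T, O) = 64
Add(Function('H')(-64, -3), -4000) = Add(64, -4000) = -3936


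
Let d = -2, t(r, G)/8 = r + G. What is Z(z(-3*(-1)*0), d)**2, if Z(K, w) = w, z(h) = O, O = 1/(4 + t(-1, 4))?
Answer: 4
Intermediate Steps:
t(r, G) = 8*G + 8*r (t(r, G) = 8*(r + G) = 8*(G + r) = 8*G + 8*r)
O = 1/28 (O = 1/(4 + (8*4 + 8*(-1))) = 1/(4 + (32 - 8)) = 1/(4 + 24) = 1/28 ≈ 0.035714)
z(h) = 1/28
Z(z(-3*(-1)*0), d)**2 = (-2)**2 = 4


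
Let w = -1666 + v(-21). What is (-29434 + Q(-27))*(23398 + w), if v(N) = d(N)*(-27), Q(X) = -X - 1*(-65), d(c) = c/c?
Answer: -636868110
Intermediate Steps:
d(c) = 1
Q(X) = 65 - X (Q(X) = -X + 65 = 65 - X)
v(N) = -27 (v(N) = 1*(-27) = -27)
w = -1693 (w = -1666 - 27 = -1693)
(-29434 + Q(-27))*(23398 + w) = (-29434 + (65 - 1*(-27)))*(23398 - 1693) = (-29434 + (65 + 27))*21705 = (-29434 + 92)*21705 = -29342*21705 = -636868110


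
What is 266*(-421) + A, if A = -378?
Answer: -112364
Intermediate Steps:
266*(-421) + A = 266*(-421) - 378 = -111986 - 378 = -112364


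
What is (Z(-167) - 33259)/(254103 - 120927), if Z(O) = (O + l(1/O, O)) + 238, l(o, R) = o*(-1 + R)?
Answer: -1385557/5560098 ≈ -0.24920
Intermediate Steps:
Z(O) = 238 + O + (-1 + O)/O (Z(O) = (O + (-1 + O)/O) + 238 = 238 + O + (-1 + O)/O)
(Z(-167) - 33259)/(254103 - 120927) = ((239 - 167 - 1/(-167)) - 33259)/(254103 - 120927) = ((239 - 167 - 1*(-1/167)) - 33259)/133176 = ((239 - 167 + 1/167) - 33259)*(1/133176) = (12025/167 - 33259)*(1/133176) = -5542228/167*1/133176 = -1385557/5560098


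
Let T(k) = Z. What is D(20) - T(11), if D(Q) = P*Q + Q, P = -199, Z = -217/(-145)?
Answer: -574417/145 ≈ -3961.5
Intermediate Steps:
Z = 217/145 (Z = -217*(-1/145) = 217/145 ≈ 1.4966)
T(k) = 217/145
D(Q) = -198*Q (D(Q) = -199*Q + Q = -198*Q)
D(20) - T(11) = -198*20 - 1*217/145 = -3960 - 217/145 = -574417/145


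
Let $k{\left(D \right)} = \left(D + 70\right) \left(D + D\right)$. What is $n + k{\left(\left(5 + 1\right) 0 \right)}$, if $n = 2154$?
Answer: $2154$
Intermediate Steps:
$k{\left(D \right)} = 2 D \left(70 + D\right)$ ($k{\left(D \right)} = \left(70 + D\right) 2 D = 2 D \left(70 + D\right)$)
$n + k{\left(\left(5 + 1\right) 0 \right)} = 2154 + 2 \left(5 + 1\right) 0 \left(70 + \left(5 + 1\right) 0\right) = 2154 + 2 \cdot 6 \cdot 0 \left(70 + 6 \cdot 0\right) = 2154 + 2 \cdot 0 \left(70 + 0\right) = 2154 + 2 \cdot 0 \cdot 70 = 2154 + 0 = 2154$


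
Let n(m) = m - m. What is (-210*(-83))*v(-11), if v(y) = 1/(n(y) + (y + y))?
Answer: -8715/11 ≈ -792.27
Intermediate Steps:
n(m) = 0
v(y) = 1/(2*y) (v(y) = 1/(0 + (y + y)) = 1/(0 + 2*y) = 1/(2*y))
(-210*(-83))*v(-11) = (-210*(-83))*((1/2)/(-11)) = 17430*((1/2)*(-1/11)) = 17430*(-1/22) = -8715/11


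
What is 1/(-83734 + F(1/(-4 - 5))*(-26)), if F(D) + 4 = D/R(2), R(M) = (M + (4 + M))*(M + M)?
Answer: -144/12042707 ≈ -1.1957e-5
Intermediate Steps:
R(M) = 2*M*(4 + 2*M) (R(M) = (4 + 2*M)*(2*M) = 2*M*(4 + 2*M))
F(D) = -4 + D/32 (F(D) = -4 + D/((4*2*(2 + 2))) = -4 + D/((4*2*4)) = -4 + D/32)
1/(-83734 + F(1/(-4 - 5))*(-26)) = 1/(-83734 + (-4 + 1/(32*(-4 - 5)))*(-26)) = 1/(-83734 + (-4 + (1/32)/(-9))*(-26)) = 1/(-83734 + (-4 + (1/32)*(-⅑))*(-26)) = 1/(-83734 + (-4 - 1/288)*(-26)) = 1/(-83734 - 1153/288*(-26)) = 1/(-83734 + 14989/144) = 1/(-12042707/144) = -144/12042707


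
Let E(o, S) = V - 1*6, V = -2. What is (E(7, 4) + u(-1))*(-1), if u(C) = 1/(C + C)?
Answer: 17/2 ≈ 8.5000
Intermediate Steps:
u(C) = 1/(2*C)
E(o, S) = -8 (E(o, S) = -2 - 1*6 = -2 - 6 = -8)
(E(7, 4) + u(-1))*(-1) = (-8 + (½)/(-1))*(-1) = (-8 + (½)*(-1))*(-1) = (-8 - ½)*(-1) = -17/2*(-1) = 17/2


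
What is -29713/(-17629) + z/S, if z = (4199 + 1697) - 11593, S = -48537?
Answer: 171401366/95073197 ≈ 1.8028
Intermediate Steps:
z = -5697 (z = 5896 - 11593 = -5697)
-29713/(-17629) + z/S = -29713/(-17629) - 5697/(-48537) = -29713*(-1/17629) - 5697*(-1/48537) = 29713/17629 + 633/5393 = 171401366/95073197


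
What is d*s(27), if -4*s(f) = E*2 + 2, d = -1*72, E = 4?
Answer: 180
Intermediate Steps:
d = -72
s(f) = -5/2 (s(f) = -(4*2 + 2)/4 = -(8 + 2)/4 = -¼*10 = -5/2)
d*s(27) = -72*(-5/2) = 180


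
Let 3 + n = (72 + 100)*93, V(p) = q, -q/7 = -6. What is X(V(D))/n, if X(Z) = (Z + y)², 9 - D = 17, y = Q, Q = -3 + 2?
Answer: 1681/15993 ≈ 0.10511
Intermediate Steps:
Q = -1
y = -1
D = -8 (D = 9 - 1*17 = 9 - 17 = -8)
q = 42 (q = -7*(-6) = 42)
V(p) = 42
n = 15993 (n = -3 + (72 + 100)*93 = -3 + 172*93 = -3 + 15996 = 15993)
X(Z) = (-1 + Z)² (X(Z) = (Z - 1)² = (-1 + Z)²)
X(V(D))/n = (-1 + 42)²/15993 = 41²*(1/15993) = 1681*(1/15993) = 1681/15993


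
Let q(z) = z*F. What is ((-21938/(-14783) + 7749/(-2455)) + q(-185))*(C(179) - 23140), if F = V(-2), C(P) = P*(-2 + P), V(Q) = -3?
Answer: 171556351873114/36292265 ≈ 4.7271e+6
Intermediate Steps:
F = -3
q(z) = -3*z (q(z) = z*(-3) = -3*z)
((-21938/(-14783) + 7749/(-2455)) + q(-185))*(C(179) - 23140) = ((-21938/(-14783) + 7749/(-2455)) - 3*(-185))*(179*(-2 + 179) - 23140) = ((-21938*(-1/14783) + 7749*(-1/2455)) + 555)*(179*177 - 23140) = ((21938/14783 - 7749/2455) + 555)*(31683 - 23140) = (-60695677/36292265 + 555)*8543 = (20081511398/36292265)*8543 = 171556351873114/36292265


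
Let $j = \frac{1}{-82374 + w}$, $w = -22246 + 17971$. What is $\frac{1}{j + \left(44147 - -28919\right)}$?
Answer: $\frac{86649}{6331095833} \approx 1.3686 \cdot 10^{-5}$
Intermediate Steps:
$w = -4275$
$j = - \frac{1}{86649}$ ($j = \frac{1}{-82374 - 4275} = \frac{1}{-86649} = - \frac{1}{86649} \approx -1.1541 \cdot 10^{-5}$)
$\frac{1}{j + \left(44147 - -28919\right)} = \frac{1}{- \frac{1}{86649} + \left(44147 - -28919\right)} = \frac{1}{- \frac{1}{86649} + \left(44147 + 28919\right)} = \frac{1}{- \frac{1}{86649} + 73066} = \frac{1}{\frac{6331095833}{86649}} = \frac{86649}{6331095833}$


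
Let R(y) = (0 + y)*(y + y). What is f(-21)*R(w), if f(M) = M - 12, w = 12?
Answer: -9504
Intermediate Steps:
R(y) = 2*y² (R(y) = y*(2*y) = 2*y²)
f(M) = -12 + M
f(-21)*R(w) = (-12 - 21)*(2*12²) = -66*144 = -33*288 = -9504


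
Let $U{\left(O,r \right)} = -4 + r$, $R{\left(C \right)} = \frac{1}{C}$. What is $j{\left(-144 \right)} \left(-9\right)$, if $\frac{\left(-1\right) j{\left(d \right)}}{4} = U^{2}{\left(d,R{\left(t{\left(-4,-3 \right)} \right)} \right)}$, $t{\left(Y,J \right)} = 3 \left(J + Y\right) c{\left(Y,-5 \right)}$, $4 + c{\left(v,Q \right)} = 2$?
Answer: $\frac{27889}{49} \approx 569.16$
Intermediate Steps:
$c{\left(v,Q \right)} = -2$ ($c{\left(v,Q \right)} = -4 + 2 = -2$)
$t{\left(Y,J \right)} = - 6 J - 6 Y$ ($t{\left(Y,J \right)} = 3 \left(J + Y\right) \left(-2\right) = \left(3 J + 3 Y\right) \left(-2\right) = - 6 J - 6 Y$)
$j{\left(d \right)} = - \frac{27889}{441}$ ($j{\left(d \right)} = - 4 \left(-4 + \frac{1}{\left(-6\right) \left(-3\right) - -24}\right)^{2} = - 4 \left(-4 + \frac{1}{18 + 24}\right)^{2} = - 4 \left(-4 + \frac{1}{42}\right)^{2} = - 4 \left(- \frac{167}{42}\right)^{2} = \left(-4\right) \frac{27889}{1764} = - \frac{27889}{441}$)
$j{\left(-144 \right)} \left(-9\right) = \left(- \frac{27889}{441}\right) \left(-9\right) = \frac{27889}{49}$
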